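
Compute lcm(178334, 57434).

393939806

178334 = 2 · 13 · 19³; 57434 = 2 · 13 · 47²
max exponents: 2 · 13 · 19³ · 47² = 393939806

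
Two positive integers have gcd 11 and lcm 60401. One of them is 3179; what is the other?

209

Using pq = gcd(p,q)·lcm(p,q) = 11·60401 = 664411, we get q = 664411/3179 = 209.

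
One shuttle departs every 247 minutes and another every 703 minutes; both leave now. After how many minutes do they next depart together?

9139

gcd first: 703 = 2·247 + 209; 247 = 1·209 + 38; 209 = 5·38 + 19; 38 = 2·19 + 0 → gcd = 19
lcm = 247·703/gcd = 173641/19 = 9139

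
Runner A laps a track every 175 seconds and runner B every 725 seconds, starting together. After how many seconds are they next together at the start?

5075

gcd first: 725 = 4·175 + 25; 175 = 7·25 + 0 → gcd = 25
lcm = 175·725/gcd = 126875/25 = 5075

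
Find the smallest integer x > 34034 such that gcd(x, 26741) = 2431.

36465

26741 = 2431·11. Any x with gcd(x, 26741) = 2431 is a multiple of 2431, say 2431s, with s coprime to 11.
Need s > 34034/2431, so s ≥ 15. First s ≥ 15 with gcd(s, 11) = 1 is s = 15. Thus x = 2431·15 = 36465.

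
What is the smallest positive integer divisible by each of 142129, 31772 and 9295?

1469613860

lcm(142129, 31772) = 142129·31772/gcd = 4515722588/169 = 26720252
lcm(26720252, 9295) = 26720252·9295/gcd = 248364742340/169 = 1469613860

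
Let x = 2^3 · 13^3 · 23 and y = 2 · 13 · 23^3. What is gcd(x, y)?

598

min exponent per shared prime: 2 · 13 · 23 = 598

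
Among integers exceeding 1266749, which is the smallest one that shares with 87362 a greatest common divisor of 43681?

1354111

Multiples of 43681 above 1266749: 43681·30, 43681·31, … . Need the cofactor coprime to 87362/43681 = 2.
Checking s = 30, 31, … the first with gcd(s, 2) = 1 is s = 31, giving 1354111.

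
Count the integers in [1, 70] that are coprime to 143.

59

143 = 11·13. Inclusion–exclusion on these primes:
70 − ⌊70/11⌋ − ⌊70/13⌋ + ⌊70/143⌋ = 59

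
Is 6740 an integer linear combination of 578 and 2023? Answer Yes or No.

No

gcd(578, 2023): 2023 = 3·578 + 289; 578 = 2·289 + 0 → 289
289 does not divide 6740, so a solution does not exist.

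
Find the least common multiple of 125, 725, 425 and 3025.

125 = 5³; 725 = 5² · 29; 425 = 5² · 17; 3025 = 5² · 11²
lcm takes max exponent of each prime: 5³ · 11² · 17 · 29 = 7456625

7456625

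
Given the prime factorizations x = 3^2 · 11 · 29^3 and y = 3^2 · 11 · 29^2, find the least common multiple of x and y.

2414511

max exponent per prime: 3^2 · 11 · 29^3 = 2414511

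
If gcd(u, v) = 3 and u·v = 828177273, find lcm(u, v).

gcd·lcm = product, so lcm = 828177273/3 = 276059091.

276059091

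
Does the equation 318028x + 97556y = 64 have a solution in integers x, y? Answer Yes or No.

Yes

gcd(318028, 97556): 318028 = 3·97556 + 25360; 97556 = 3·25360 + 21476; 25360 = 1·21476 + 3884; 21476 = 5·3884 + 2056; 3884 = 1·2056 + 1828; 2056 = 1·1828 + 228; 1828 = 8·228 + 4; 228 = 57·4 + 0 → 4
4 divides 64, so a solution exists.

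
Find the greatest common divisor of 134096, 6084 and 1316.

4

gcd(134096, 6084): 134096 = 22·6084 + 248; 6084 = 24·248 + 132; 248 = 1·132 + 116; 132 = 1·116 + 16; 116 = 7·16 + 4; 16 = 4·4 + 0 → 4
gcd(4, 1316): 1316 = 329·4 + 0 → 4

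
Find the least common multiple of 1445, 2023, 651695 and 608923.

1373121365

1445 = 5 · 17²; 2023 = 7 · 17²; 651695 = 5 · 11 · 17² · 41; 608923 = 7² · 17² · 43
lcm takes max exponent of each prime: 5 · 7² · 11 · 17² · 41 · 43 = 1373121365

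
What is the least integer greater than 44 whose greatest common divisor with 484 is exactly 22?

Multiples of 22 above 44: 22·3, 22·4, … . Need the cofactor coprime to 484/22 = 22.
Checking s = 3, 4, … the first with gcd(s, 22) = 1 is s = 3, giving 66.

66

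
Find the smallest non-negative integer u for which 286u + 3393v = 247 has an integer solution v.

250

Euclid: 3393 = 11·286 + 247; 286 = 1·247 + 39; 247 = 6·39 + 13; 39 = 3·13 + 0 → gcd = 13; 247 = 13·19.
Back-substitution yields 286·(-83) + 3393·(7) = 13, so one solution is u = -83·19 = -1577, v = 7·19 = 133.
Solutions in u differ by 3393/13 = 261; the one in [0, 261) is -1577 mod 261 = 250.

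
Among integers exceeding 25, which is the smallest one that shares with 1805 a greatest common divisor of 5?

Multiples of 5 above 25: 5·6, 5·7, … . Need the cofactor coprime to 1805/5 = 361.
Checking s = 6, 7, … the first with gcd(s, 361) = 1 is s = 6, giving 30.

30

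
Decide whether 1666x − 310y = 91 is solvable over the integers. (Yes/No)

By Bézout, 1666x − 310y = 91 has integer solutions iff gcd(1666, 310) | 91.
Euclid: 1666 = 5·310 + 116; 310 = 2·116 + 78; 116 = 1·78 + 38; 78 = 2·38 + 2; 38 = 19·2 + 0. gcd = 2; 91 mod 2 = 1. No.

No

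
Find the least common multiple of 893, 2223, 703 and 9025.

893 = 19 · 47; 2223 = 3² · 13 · 19; 703 = 19 · 37; 9025 = 5² · 19²
lcm takes max exponent of each prime: 3² · 5² · 13 · 19² · 37 · 47 = 1836253575

1836253575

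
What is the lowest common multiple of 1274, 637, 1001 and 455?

1274 = 2 · 7² · 13; 637 = 7² · 13; 1001 = 7 · 11 · 13; 455 = 5 · 7 · 13
lcm takes max exponent of each prime: 2 · 5 · 7² · 11 · 13 = 70070

70070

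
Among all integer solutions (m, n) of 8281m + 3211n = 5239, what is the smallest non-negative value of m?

8

Reduce mod 3211: 8281m ≡ 5239 (mod 3211). With g = gcd(8281, 3211) = 169 dividing 5239, divide through: 49m ≡ 31 (mod 19).
Since gcd(49, 19) = 1, m ≡ 31·(49)⁻¹ ≡ 8 (mod 19). Smallest non-negative: 8.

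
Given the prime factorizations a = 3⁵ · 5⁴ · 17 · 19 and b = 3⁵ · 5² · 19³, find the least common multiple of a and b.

max exponent per prime: 3⁵ · 5⁴ · 17 · 19³ = 17709080625

17709080625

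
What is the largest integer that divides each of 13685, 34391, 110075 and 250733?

119

gcd(13685, 34391): 34391 = 2·13685 + 7021; 13685 = 1·7021 + 6664; 7021 = 1·6664 + 357; 6664 = 18·357 + 238; 357 = 1·238 + 119; 238 = 2·119 + 0 → 119
gcd(119, 110075): 110075 = 925·119 + 0 → 119
gcd(119, 250733): 250733 = 2107·119 + 0 → 119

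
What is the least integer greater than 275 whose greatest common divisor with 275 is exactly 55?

Multiples of 55 above 275: 55·6, 55·7, … . Need the cofactor coprime to 275/55 = 5.
Checking s = 6, 7, … the first with gcd(s, 5) = 1 is s = 6, giving 330.

330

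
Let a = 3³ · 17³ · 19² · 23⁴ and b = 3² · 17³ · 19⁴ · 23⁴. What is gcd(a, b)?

min exponent per shared prime: 3² · 17³ · 19² · 23⁴ = 4466916348417

4466916348417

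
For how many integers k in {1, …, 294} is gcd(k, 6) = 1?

98

Prime factors of 6: 2, 3. Count integers ≤ 294 divisible by none of them.
By inclusion–exclusion: 294 − ⌊294/2⌋ − ⌊294/3⌋ + ⌊294/6⌋ = 98.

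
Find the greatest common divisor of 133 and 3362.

1

Euclid: 3362 = 25·133 + 37; 133 = 3·37 + 22; 37 = 1·22 + 15; 22 = 1·15 + 7; 15 = 2·7 + 1; 7 = 7·1 + 0. Last nonzero remainder: 1.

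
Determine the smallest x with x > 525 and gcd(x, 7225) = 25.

550

Multiples of 25 above 525: 25·22, 25·23, … . Need the cofactor coprime to 7225/25 = 289.
Checking s = 22, 23, … the first with gcd(s, 289) = 1 is s = 22, giving 550.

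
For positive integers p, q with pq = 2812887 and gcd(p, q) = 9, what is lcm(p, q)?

gcd·lcm = product, so lcm = 2812887/9 = 312543.

312543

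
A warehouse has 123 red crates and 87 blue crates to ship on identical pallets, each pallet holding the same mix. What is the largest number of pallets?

Euclid: 123 = 1·87 + 36; 87 = 2·36 + 15; 36 = 2·15 + 6; 15 = 2·6 + 3; 6 = 2·3 + 0. Last nonzero remainder: 3.

3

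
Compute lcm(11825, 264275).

11363825

11825 = 5² · 11 · 43; 264275 = 5² · 11 · 31²
max exponents: 5² · 11 · 31² · 43 = 11363825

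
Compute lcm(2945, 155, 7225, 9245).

2945 = 5 · 19 · 31; 155 = 5 · 31; 7225 = 5² · 17²; 9245 = 5 · 43²
lcm takes max exponent of each prime: 5² · 17² · 19 · 31 · 43² = 7868465725

7868465725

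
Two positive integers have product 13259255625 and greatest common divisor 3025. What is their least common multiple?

Since gcd(m,n)·lcm(m,n) = mn, lcm = 13259255625/3025 = 4383225.

4383225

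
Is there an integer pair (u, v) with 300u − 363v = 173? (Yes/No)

By Bézout, 300u − 363v = 173 has integer solutions iff gcd(300, 363) | 173.
Euclid: 363 = 1·300 + 63; 300 = 4·63 + 48; 63 = 1·48 + 15; 48 = 3·15 + 3; 15 = 5·3 + 0. gcd = 3; 173 mod 3 = 2. No.

No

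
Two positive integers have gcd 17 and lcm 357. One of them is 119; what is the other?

p·q = gcd·lcm = 17·357 = 6069, so q = 6069/119 = 51.

51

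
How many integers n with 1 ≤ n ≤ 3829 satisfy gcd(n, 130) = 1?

1414

Prime factors of 130: 2, 5, 13. Count integers ≤ 3829 divisible by none of them.
By inclusion–exclusion: 3829 − ⌊3829/2⌋ − ⌊3829/5⌋ − ⌊3829/13⌋ + ⌊3829/10⌋ + ⌊3829/26⌋ + ⌊3829/65⌋ − ⌊3829/130⌋ = 1414.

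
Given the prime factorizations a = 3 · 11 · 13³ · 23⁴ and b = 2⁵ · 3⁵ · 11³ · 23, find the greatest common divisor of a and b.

759

min exponent per shared prime: 3 · 11 · 23 = 759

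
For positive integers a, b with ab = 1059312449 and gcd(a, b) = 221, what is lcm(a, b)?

gcd·lcm = product, so lcm = 1059312449/221 = 4793269.

4793269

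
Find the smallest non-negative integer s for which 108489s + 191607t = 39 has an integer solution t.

10777

gcd(108489, 191607) = 3 (Euclid: 191607 = 1·108489 + 83118; 108489 = 1·83118 + 25371; 83118 = 3·25371 + 7005; 25371 = 3·7005 + 4356; 7005 = 1·4356 + 2649; 4356 = 1·2649 + 1707; 2649 = 1·1707 + 942; 1707 = 1·942 + 765; 942 = 1·765 + 177; 765 = 4·177 + 57; 177 = 3·57 + 6; 57 = 9·6 + 3; 6 = 2·3 + 0), and 3 | 39.
Extended Euclid: 108489·(30307) + 191607·(-17160) = 3. Scale by 13: s₀ = 393991.
General solution s = s₀ + 63869k; reducing mod 63869 gives s = 10777 (and t = -6102).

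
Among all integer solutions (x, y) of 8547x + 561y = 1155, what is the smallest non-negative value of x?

13

Reduce mod 561: 8547x ≡ 1155 (mod 561). With g = gcd(8547, 561) = 33 dividing 1155, divide through: 259x ≡ 35 (mod 17).
Since gcd(259, 17) = 1, x ≡ 35·(259)⁻¹ ≡ 13 (mod 17). Smallest non-negative: 13.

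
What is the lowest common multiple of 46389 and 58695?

129657255

gcd first: 58695 = 1·46389 + 12306; 46389 = 3·12306 + 9471; 12306 = 1·9471 + 2835; 9471 = 3·2835 + 966; 2835 = 2·966 + 903; 966 = 1·903 + 63; 903 = 14·63 + 21; 63 = 3·21 + 0 → gcd = 21
lcm = 46389·58695/gcd = 2722802355/21 = 129657255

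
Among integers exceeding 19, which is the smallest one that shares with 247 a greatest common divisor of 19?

Multiples of 19 above 19: 19·2, 19·3, … . Need the cofactor coprime to 247/19 = 13.
Checking s = 2, 3, … the first with gcd(s, 13) = 1 is s = 2, giving 38.

38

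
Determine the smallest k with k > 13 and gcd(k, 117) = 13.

26

gcd(k, 117) = 13 forces 13 | k; write k = 13s. Then gcd(13s, 13·9) = 13·gcd(s, 9), so need gcd(s, 9) = 1.
13s > 13 gives s ≥ 2. The least s ≥ 2 coprime to 9 is 2, so k = 13·2 = 26.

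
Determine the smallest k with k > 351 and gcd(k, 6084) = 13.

gcd(k, 6084) = 13 forces 13 | k; write k = 13s. Then gcd(13s, 13·468) = 13·gcd(s, 468), so need gcd(s, 468) = 1.
13s > 351 gives s ≥ 28. The least s ≥ 28 coprime to 468 is 29, so k = 13·29 = 377.

377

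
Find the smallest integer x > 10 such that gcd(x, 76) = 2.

14

gcd(x, 76) = 2 forces 2 | x; write x = 2s. Then gcd(2s, 2·38) = 2·gcd(s, 38), so need gcd(s, 38) = 1.
2s > 10 gives s ≥ 6. The least s ≥ 6 coprime to 38 is 7, so x = 2·7 = 14.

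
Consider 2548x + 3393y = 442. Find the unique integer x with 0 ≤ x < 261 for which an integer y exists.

136

Reduce mod 3393: 2548x ≡ 442 (mod 3393). With g = gcd(2548, 3393) = 13 dividing 442, divide through: 196x ≡ 34 (mod 261).
Since gcd(196, 261) = 1, x ≡ 34·(196)⁻¹ ≡ 136 (mod 261). Smallest non-negative: 136.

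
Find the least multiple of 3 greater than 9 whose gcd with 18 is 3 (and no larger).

15

Multiples of 3 above 9: 3·4, 3·5, … . Need the cofactor coprime to 18/3 = 6.
Checking s = 4, 5, … the first with gcd(s, 6) = 1 is s = 5, giving 15.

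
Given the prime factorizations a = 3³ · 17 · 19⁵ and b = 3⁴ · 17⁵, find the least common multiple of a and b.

284772226325283

max exponent per prime: 3⁴ · 17⁵ · 19⁵ = 284772226325283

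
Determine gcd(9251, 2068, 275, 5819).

9251 = 11 · 29²; 2068 = 2² · 11 · 47; 275 = 5² · 11; 5819 = 11 · 23²
gcd takes min exponent of each prime: 11 = 11

11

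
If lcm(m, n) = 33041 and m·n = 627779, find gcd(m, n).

19

From gcd × lcm = mn: gcd = 627779 / 33041 = 19.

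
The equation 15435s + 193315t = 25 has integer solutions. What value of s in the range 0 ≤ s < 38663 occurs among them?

15618

Euclid: 193315 = 12·15435 + 8095; 15435 = 1·8095 + 7340; 8095 = 1·7340 + 755; 7340 = 9·755 + 545; 755 = 1·545 + 210; 545 = 2·210 + 125; 210 = 1·125 + 85; 125 = 1·85 + 40; 85 = 2·40 + 5; 40 = 8·5 + 0 → gcd = 5; 25 = 5·5.
Back-substitution yields 15435·(-4609) + 193315·(368) = 5, so one solution is s = -4609·5 = -23045, t = 368·5 = 1840.
Solutions in s differ by 193315/5 = 38663; the one in [0, 38663) is -23045 mod 38663 = 15618.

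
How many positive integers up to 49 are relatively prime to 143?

Prime factors of 143: 11, 13. Count integers ≤ 49 divisible by none of them.
By inclusion–exclusion: 49 − ⌊49/11⌋ − ⌊49/13⌋ + ⌊49/143⌋ = 42.

42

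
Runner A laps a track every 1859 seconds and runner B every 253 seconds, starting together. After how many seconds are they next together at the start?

42757

1859 = 11 · 13²; 253 = 11 · 23
max exponents: 11 · 13² · 23 = 42757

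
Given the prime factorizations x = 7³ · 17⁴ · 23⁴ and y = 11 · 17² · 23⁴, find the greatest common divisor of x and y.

min exponent per shared prime: 17² · 23⁴ = 80874049

80874049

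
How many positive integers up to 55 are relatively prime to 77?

43

77 = 7·11. Inclusion–exclusion on these primes:
55 − ⌊55/7⌋ − ⌊55/11⌋ + ⌊55/77⌋ = 43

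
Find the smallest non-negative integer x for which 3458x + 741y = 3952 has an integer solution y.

2

gcd(3458, 741) = 247 (Euclid: 3458 = 4·741 + 494; 741 = 1·494 + 247; 494 = 2·247 + 0), and 247 | 3952.
Extended Euclid: 3458·(-1) + 741·(5) = 247. Scale by 16: x₀ = -16.
General solution x = x₀ + 3t; reducing mod 3 gives x = 2 (and y = -4).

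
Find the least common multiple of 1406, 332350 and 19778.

1406 = 2 · 19 · 37; 332350 = 2 · 5² · 17² · 23; 19778 = 2 · 11 · 29 · 31
lcm takes max exponent of each prime: 2 · 5² · 11 · 17² · 19 · 23 · 29 · 31 · 37 = 2310486232450

2310486232450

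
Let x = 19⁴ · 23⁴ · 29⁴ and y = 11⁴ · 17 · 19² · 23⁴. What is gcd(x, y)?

min exponent per shared prime: 19² · 23⁴ = 101022601

101022601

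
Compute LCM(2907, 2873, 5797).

lcm(2907, 2873) = 2907·2873/gcd = 8351811/17 = 491283
lcm(491283, 5797) = 491283·5797/gcd = 2847967551/17 = 167527503

167527503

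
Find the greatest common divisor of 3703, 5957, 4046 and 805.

7

gcd(3703, 5957): 5957 = 1·3703 + 2254; 3703 = 1·2254 + 1449; 2254 = 1·1449 + 805; 1449 = 1·805 + 644; 805 = 1·644 + 161; 644 = 4·161 + 0 → 161
gcd(161, 4046): 4046 = 25·161 + 21; 161 = 7·21 + 14; 21 = 1·14 + 7; 14 = 2·7 + 0 → 7
gcd(7, 805): 805 = 115·7 + 0 → 7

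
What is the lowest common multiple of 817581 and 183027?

49879799229

gcd first: 817581 = 4·183027 + 85473; 183027 = 2·85473 + 12081; 85473 = 7·12081 + 906; 12081 = 13·906 + 303; 906 = 2·303 + 300; 303 = 1·300 + 3; 300 = 100·3 + 0 → gcd = 3
lcm = 817581·183027/gcd = 149639397687/3 = 49879799229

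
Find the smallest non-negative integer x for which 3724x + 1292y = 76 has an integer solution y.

8

Euclid: 3724 = 2·1292 + 1140; 1292 = 1·1140 + 152; 1140 = 7·152 + 76; 152 = 2·76 + 0 → gcd = 76; 76 = 76·1.
Back-substitution yields 3724·(8) + 1292·(-23) = 76, so one solution is x = 8·1 = 8, y = -23·1 = -23.
Solutions in x differ by 1292/76 = 17; the one in [0, 17) is 8 mod 17 = 8.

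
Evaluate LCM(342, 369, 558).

434682

lcm(342, 369) = 342·369/gcd = 126198/9 = 14022
lcm(14022, 558) = 14022·558/gcd = 7824276/18 = 434682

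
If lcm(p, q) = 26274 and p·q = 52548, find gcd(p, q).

gcd·lcm = product, so gcd = 52548/26274 = 2.

2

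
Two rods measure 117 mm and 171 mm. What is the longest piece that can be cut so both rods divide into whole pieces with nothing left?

9

117 = 3² · 13
171 = 3² · 19
Common: 3² = 9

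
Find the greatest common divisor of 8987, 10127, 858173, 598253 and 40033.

8987 = 11 · 19 · 43; 10127 = 13 · 19 · 41; 858173 = 19 · 31² · 47; 598253 = 19 · 23 · 37²; 40033 = 7² · 19 · 43
gcd takes min exponent of each prime: 19 = 19

19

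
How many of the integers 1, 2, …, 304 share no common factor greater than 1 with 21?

21 = 3·7. Inclusion–exclusion on these primes:
304 − ⌊304/3⌋ − ⌊304/7⌋ + ⌊304/21⌋ = 174

174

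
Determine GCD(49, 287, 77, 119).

49 = 7²; 287 = 7 · 41; 77 = 7 · 11; 119 = 7 · 17
gcd takes min exponent of each prime: 7 = 7

7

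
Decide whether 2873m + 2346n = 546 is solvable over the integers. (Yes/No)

No

gcd(2873, 2346): 2873 = 1·2346 + 527; 2346 = 4·527 + 238; 527 = 2·238 + 51; 238 = 4·51 + 34; 51 = 1·34 + 17; 34 = 2·17 + 0 → 17
17 does not divide 546, so a solution does not exist.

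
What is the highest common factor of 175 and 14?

7

Euclid: 175 = 12·14 + 7; 14 = 2·7 + 0. Last nonzero remainder: 7.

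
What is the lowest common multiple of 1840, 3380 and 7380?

114744240

1840 = 2⁴ · 5 · 23; 3380 = 2² · 5 · 13²; 7380 = 2² · 3² · 5 · 41
lcm takes max exponent of each prime: 2⁴ · 3² · 5 · 13² · 23 · 41 = 114744240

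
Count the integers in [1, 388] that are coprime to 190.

Prime factors of 190: 2, 5, 19. Count integers ≤ 388 divisible by none of them.
By inclusion–exclusion: 388 − ⌊388/2⌋ − ⌊388/5⌋ − ⌊388/19⌋ + ⌊388/10⌋ + ⌊388/38⌋ + ⌊388/95⌋ − ⌊388/190⌋ = 147.

147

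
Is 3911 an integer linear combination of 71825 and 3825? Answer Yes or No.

No

By Bézout, 71825p − 3825q = 3911 has integer solutions iff gcd(71825, 3825) | 3911.
Euclid: 71825 = 18·3825 + 2975; 3825 = 1·2975 + 850; 2975 = 3·850 + 425; 850 = 2·425 + 0. gcd = 425; 3911 mod 425 = 86. No.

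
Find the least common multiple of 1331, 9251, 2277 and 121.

1331 = 11³; 9251 = 11 · 29²; 2277 = 3² · 11 · 23; 121 = 11²
lcm takes max exponent of each prime: 3² · 11³ · 23 · 29² = 231709797

231709797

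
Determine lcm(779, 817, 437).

770431

779 = 19 · 41; 817 = 19 · 43; 437 = 19 · 23
lcm takes max exponent of each prime: 19 · 23 · 41 · 43 = 770431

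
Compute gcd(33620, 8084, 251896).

gcd(33620, 8084): 33620 = 4·8084 + 1284; 8084 = 6·1284 + 380; 1284 = 3·380 + 144; 380 = 2·144 + 92; 144 = 1·92 + 52; 92 = 1·52 + 40; 52 = 1·40 + 12; 40 = 3·12 + 4; 12 = 3·4 + 0 → 4
gcd(4, 251896): 251896 = 62974·4 + 0 → 4

4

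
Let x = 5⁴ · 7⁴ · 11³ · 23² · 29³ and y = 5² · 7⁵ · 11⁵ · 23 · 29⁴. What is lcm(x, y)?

632967347392890558125

max exponent per prime: 5⁴ · 7⁵ · 11⁵ · 23² · 29⁴ = 632967347392890558125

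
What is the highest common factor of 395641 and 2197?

Euclid: 395641 = 180·2197 + 181; 2197 = 12·181 + 25; 181 = 7·25 + 6; 25 = 4·6 + 1; 6 = 6·1 + 0. Last nonzero remainder: 1.

1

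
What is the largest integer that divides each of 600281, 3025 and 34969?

121

gcd(600281, 3025): 600281 = 198·3025 + 1331; 3025 = 2·1331 + 363; 1331 = 3·363 + 242; 363 = 1·242 + 121; 242 = 2·121 + 0 → 121
gcd(121, 34969): 34969 = 289·121 + 0 → 121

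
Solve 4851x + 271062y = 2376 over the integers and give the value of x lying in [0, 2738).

224

Reduce mod 271062: 4851x ≡ 2376 (mod 271062). With g = gcd(4851, 271062) = 99 dividing 2376, divide through: 49x ≡ 24 (mod 2738).
Since gcd(49, 2738) = 1, x ≡ 24·(49)⁻¹ ≡ 224 (mod 2738). Smallest non-negative: 224.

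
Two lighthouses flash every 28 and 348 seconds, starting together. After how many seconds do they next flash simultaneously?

2436

gcd first: 348 = 12·28 + 12; 28 = 2·12 + 4; 12 = 3·4 + 0 → gcd = 4
lcm = 28·348/gcd = 9744/4 = 2436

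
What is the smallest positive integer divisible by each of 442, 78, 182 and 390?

46410

lcm(442, 78) = 442·78/gcd = 34476/26 = 1326
lcm(1326, 182) = 1326·182/gcd = 241332/26 = 9282
lcm(9282, 390) = 9282·390/gcd = 3619980/78 = 46410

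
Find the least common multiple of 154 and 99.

gcd first: 154 = 1·99 + 55; 99 = 1·55 + 44; 55 = 1·44 + 11; 44 = 4·11 + 0 → gcd = 11
lcm = 154·99/gcd = 15246/11 = 1386

1386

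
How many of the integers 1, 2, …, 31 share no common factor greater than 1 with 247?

28

247 = 13·19. Inclusion–exclusion on these primes:
31 − ⌊31/13⌋ − ⌊31/19⌋ + ⌊31/247⌋ = 28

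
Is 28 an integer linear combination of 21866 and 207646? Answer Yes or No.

Yes

By Bézout, 21866p − 207646q = 28 has integer solutions iff gcd(21866, 207646) | 28.
Euclid: 207646 = 9·21866 + 10852; 21866 = 2·10852 + 162; 10852 = 66·162 + 160; 162 = 1·160 + 2; 160 = 80·2 + 0. gcd = 2; 28 mod 2 = 0. Yes.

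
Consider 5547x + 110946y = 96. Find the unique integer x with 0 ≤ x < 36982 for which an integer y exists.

36662

Reduce mod 110946: 5547x ≡ 96 (mod 110946). With g = gcd(5547, 110946) = 3 dividing 96, divide through: 1849x ≡ 32 (mod 36982).
Since gcd(1849, 36982) = 1, x ≡ 32·(1849)⁻¹ ≡ 36662 (mod 36982). Smallest non-negative: 36662.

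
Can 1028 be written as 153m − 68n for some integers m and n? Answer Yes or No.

gcd(153, 68): 153 = 2·68 + 17; 68 = 4·17 + 0 → 17
17 does not divide 1028, so a solution does not exist.

No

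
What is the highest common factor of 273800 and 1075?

25

273800 = 2³ · 5² · 37²
1075 = 5² · 43
Common: 5² = 25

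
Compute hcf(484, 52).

4

Euclid: 484 = 9·52 + 16; 52 = 3·16 + 4; 16 = 4·4 + 0. Last nonzero remainder: 4.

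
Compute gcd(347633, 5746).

2873

Euclid: 347633 = 60·5746 + 2873; 5746 = 2·2873 + 0. Last nonzero remainder: 2873.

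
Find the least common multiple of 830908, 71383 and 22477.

21852049492

830908 = 2² · 13 · 19 · 29²; 71383 = 13 · 17² · 19; 22477 = 7 · 13² · 19
lcm takes max exponent of each prime: 2² · 7 · 13² · 17² · 19 · 29² = 21852049492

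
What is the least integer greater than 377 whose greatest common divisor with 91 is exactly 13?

390

Multiples of 13 above 377: 13·30, 13·31, … . Need the cofactor coprime to 91/13 = 7.
Checking s = 30, 31, … the first with gcd(s, 7) = 1 is s = 30, giving 390.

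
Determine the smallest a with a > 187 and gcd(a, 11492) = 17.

gcd(a, 11492) = 17 forces 17 | a; write a = 17s. Then gcd(17s, 17·676) = 17·gcd(s, 676), so need gcd(s, 676) = 1.
17s > 187 gives s ≥ 12. The least s ≥ 12 coprime to 676 is 15, so a = 17·15 = 255.

255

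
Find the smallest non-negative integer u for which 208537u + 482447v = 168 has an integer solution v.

Reduce mod 482447: 208537u ≡ 168 (mod 482447). With g = gcd(208537, 482447) = 7 dividing 168, divide through: 29791u ≡ 24 (mod 68921).
Since gcd(29791, 68921) = 1, u ≡ 24·(29791)⁻¹ ≡ 56722 (mod 68921). Smallest non-negative: 56722.

56722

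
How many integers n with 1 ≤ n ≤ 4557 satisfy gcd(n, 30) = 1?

Prime factors of 30: 2, 3, 5. Count integers ≤ 4557 divisible by none of them.
By inclusion–exclusion: 4557 − ⌊4557/2⌋ − ⌊4557/3⌋ − ⌊4557/5⌋ + ⌊4557/6⌋ + ⌊4557/10⌋ + ⌊4557/15⌋ − ⌊4557/30⌋ = 1215.

1215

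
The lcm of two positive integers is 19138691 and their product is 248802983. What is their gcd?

13

gcd·lcm = product, so gcd = 248802983/19138691 = 13.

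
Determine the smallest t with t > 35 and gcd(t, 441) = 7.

56

gcd(t, 441) = 7 forces 7 | t; write t = 7s. Then gcd(7s, 7·63) = 7·gcd(s, 63), so need gcd(s, 63) = 1.
7s > 35 gives s ≥ 6. The least s ≥ 6 coprime to 63 is 8, so t = 7·8 = 56.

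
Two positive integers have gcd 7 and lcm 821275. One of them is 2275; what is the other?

2527

Using ab = gcd(a,b)·lcm(a,b) = 7·821275 = 5748925, we get b = 5748925/2275 = 2527.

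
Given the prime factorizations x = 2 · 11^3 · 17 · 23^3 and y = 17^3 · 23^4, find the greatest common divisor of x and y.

min exponent per shared prime: 17 · 23^3 = 206839

206839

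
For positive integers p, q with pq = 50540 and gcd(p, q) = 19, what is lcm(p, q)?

2660

Since gcd(p,q)·lcm(p,q) = pq, lcm = 50540/19 = 2660.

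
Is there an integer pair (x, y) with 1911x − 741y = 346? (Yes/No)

By Bézout, 1911x − 741y = 346 has integer solutions iff gcd(1911, 741) | 346.
Euclid: 1911 = 2·741 + 429; 741 = 1·429 + 312; 429 = 1·312 + 117; 312 = 2·117 + 78; 117 = 1·78 + 39; 78 = 2·39 + 0. gcd = 39; 346 mod 39 = 34. No.

No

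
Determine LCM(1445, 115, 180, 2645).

lcm(1445, 115) = 1445·115/gcd = 166175/5 = 33235
lcm(33235, 180) = 33235·180/gcd = 5982300/5 = 1196460
lcm(1196460, 2645) = 1196460·2645/gcd = 3164636700/115 = 27518580

27518580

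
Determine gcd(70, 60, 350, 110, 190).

10

gcd(70, 60): 70 = 1·60 + 10; 60 = 6·10 + 0 → 10
gcd(10, 350): 350 = 35·10 + 0 → 10
gcd(10, 110): 110 = 11·10 + 0 → 10
gcd(10, 190): 190 = 19·10 + 0 → 10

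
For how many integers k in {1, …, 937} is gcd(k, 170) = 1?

170 = 2·5·17. Inclusion–exclusion on these primes:
937 − ⌊937/2⌋ − ⌊937/5⌋ − ⌊937/17⌋ + ⌊937/10⌋ + ⌊937/34⌋ + ⌊937/85⌋ − ⌊937/170⌋ = 353

353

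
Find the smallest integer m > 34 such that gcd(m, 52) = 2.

38

Multiples of 2 above 34: 2·18, 2·19, … . Need the cofactor coprime to 52/2 = 26.
Checking s = 18, 19, … the first with gcd(s, 26) = 1 is s = 19, giving 38.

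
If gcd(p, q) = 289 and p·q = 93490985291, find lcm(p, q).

323498219

gcd·lcm = product, so lcm = 93490985291/289 = 323498219.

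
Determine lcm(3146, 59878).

gcd first: 59878 = 19·3146 + 104; 3146 = 30·104 + 26; 104 = 4·26 + 0 → gcd = 26
lcm = 3146·59878/gcd = 188376188/26 = 7245238

7245238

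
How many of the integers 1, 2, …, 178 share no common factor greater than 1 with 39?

110

Prime factors of 39: 3, 13. Count integers ≤ 178 divisible by none of them.
By inclusion–exclusion: 178 − ⌊178/3⌋ − ⌊178/13⌋ + ⌊178/39⌋ = 110.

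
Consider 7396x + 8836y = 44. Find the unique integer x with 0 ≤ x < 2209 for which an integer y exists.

362

gcd(7396, 8836) = 4 (Euclid: 8836 = 1·7396 + 1440; 7396 = 5·1440 + 196; 1440 = 7·196 + 68; 196 = 2·68 + 60; 68 = 1·60 + 8; 60 = 7·8 + 4; 8 = 2·4 + 0), and 4 | 44.
Extended Euclid: 7396·(1037) + 8836·(-868) = 4. Scale by 11: x₀ = 11407.
General solution x = x₀ + 2209t; reducing mod 2209 gives x = 362 (and y = -303).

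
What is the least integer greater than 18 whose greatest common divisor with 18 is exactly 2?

20

Multiples of 2 above 18: 2·10, 2·11, … . Need the cofactor coprime to 18/2 = 9.
Checking s = 10, 11, … the first with gcd(s, 9) = 1 is s = 10, giving 20.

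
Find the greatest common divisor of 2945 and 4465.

Euclid: 4465 = 1·2945 + 1520; 2945 = 1·1520 + 1425; 1520 = 1·1425 + 95; 1425 = 15·95 + 0. Last nonzero remainder: 95.

95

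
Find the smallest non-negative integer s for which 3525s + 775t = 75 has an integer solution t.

gcd(3525, 775) = 25 (Euclid: 3525 = 4·775 + 425; 775 = 1·425 + 350; 425 = 1·350 + 75; 350 = 4·75 + 50; 75 = 1·50 + 25; 50 = 2·25 + 0), and 25 | 75.
Extended Euclid: 3525·(11) + 775·(-50) = 25. Scale by 3: s₀ = 33.
General solution s = s₀ + 31k; reducing mod 31 gives s = 2 (and t = -9).

2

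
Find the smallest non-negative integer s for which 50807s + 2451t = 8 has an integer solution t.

gcd(50807, 2451) = 1 (Euclid: 50807 = 20·2451 + 1787; 2451 = 1·1787 + 664; 1787 = 2·664 + 459; 664 = 1·459 + 205; 459 = 2·205 + 49; 205 = 4·49 + 9; 49 = 5·9 + 4; 9 = 2·4 + 1; 4 = 4·1 + 0), and 1 | 8.
Extended Euclid: 50807·(-550) + 2451·(11401) = 1. Scale by 8: s₀ = -4400.
General solution s = s₀ + 2451k; reducing mod 2451 gives s = 502 (and t = -10406).

502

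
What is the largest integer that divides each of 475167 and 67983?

Euclid: 475167 = 6·67983 + 67269; 67983 = 1·67269 + 714; 67269 = 94·714 + 153; 714 = 4·153 + 102; 153 = 1·102 + 51; 102 = 2·51 + 0. Last nonzero remainder: 51.

51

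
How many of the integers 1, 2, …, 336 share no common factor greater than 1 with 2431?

Prime factors of 2431: 11, 13, 17. Count integers ≤ 336 divisible by none of them.
By inclusion–exclusion: 336 − ⌊336/11⌋ − ⌊336/13⌋ − ⌊336/17⌋ + ⌊336/143⌋ + ⌊336/187⌋ + ⌊336/221⌋ − ⌊336/2431⌋ = 266.

266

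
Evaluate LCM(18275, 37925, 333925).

18275 = 5² · 17 · 43; 37925 = 5² · 37 · 41; 333925 = 5² · 19² · 37
lcm takes max exponent of each prime: 5² · 17 · 19² · 37 · 41 · 43 = 10008066175

10008066175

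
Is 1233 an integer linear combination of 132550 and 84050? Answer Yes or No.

By Bézout, 132550u + 84050v = 1233 has integer solutions iff gcd(132550, 84050) | 1233.
Euclid: 132550 = 1·84050 + 48500; 84050 = 1·48500 + 35550; 48500 = 1·35550 + 12950; 35550 = 2·12950 + 9650; 12950 = 1·9650 + 3300; 9650 = 2·3300 + 3050; 3300 = 1·3050 + 250; 3050 = 12·250 + 50; 250 = 5·50 + 0. gcd = 50; 1233 mod 50 = 33. No.

No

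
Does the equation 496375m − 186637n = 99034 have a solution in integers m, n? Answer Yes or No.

No

By Bézout, 496375m − 186637n = 99034 has integer solutions iff gcd(496375, 186637) | 99034.
Euclid: 496375 = 2·186637 + 123101; 186637 = 1·123101 + 63536; 123101 = 1·63536 + 59565; 63536 = 1·59565 + 3971; 59565 = 15·3971 + 0. gcd = 3971; 99034 mod 3971 = 3730. No.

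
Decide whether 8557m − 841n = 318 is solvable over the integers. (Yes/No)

By Bézout, 8557m − 841n = 318 has integer solutions iff gcd(8557, 841) | 318.
Euclid: 8557 = 10·841 + 147; 841 = 5·147 + 106; 147 = 1·106 + 41; 106 = 2·41 + 24; 41 = 1·24 + 17; 24 = 1·17 + 7; 17 = 2·7 + 3; 7 = 2·3 + 1; 3 = 3·1 + 0. gcd = 1; 318 mod 1 = 0. Yes.

Yes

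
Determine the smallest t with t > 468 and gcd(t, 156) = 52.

156 = 52·3. Any t with gcd(t, 156) = 52 is a multiple of 52, say 52s, with s coprime to 3.
Need s > 468/52, so s ≥ 10. First s ≥ 10 with gcd(s, 3) = 1 is s = 10. Thus t = 52·10 = 520.

520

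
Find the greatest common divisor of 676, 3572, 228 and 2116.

gcd(676, 3572): 3572 = 5·676 + 192; 676 = 3·192 + 100; 192 = 1·100 + 92; 100 = 1·92 + 8; 92 = 11·8 + 4; 8 = 2·4 + 0 → 4
gcd(4, 228): 228 = 57·4 + 0 → 4
gcd(4, 2116): 2116 = 529·4 + 0 → 4

4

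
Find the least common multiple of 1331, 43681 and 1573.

6246383

lcm(1331, 43681) = 1331·43681/gcd = 58139411/121 = 480491
lcm(480491, 1573) = 480491·1573/gcd = 755812343/121 = 6246383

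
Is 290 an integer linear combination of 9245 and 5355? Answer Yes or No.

Yes

By Bézout, 9245p + 5355q = 290 has integer solutions iff gcd(9245, 5355) | 290.
Euclid: 9245 = 1·5355 + 3890; 5355 = 1·3890 + 1465; 3890 = 2·1465 + 960; 1465 = 1·960 + 505; 960 = 1·505 + 455; 505 = 1·455 + 50; 455 = 9·50 + 5; 50 = 10·5 + 0. gcd = 5; 290 mod 5 = 0. Yes.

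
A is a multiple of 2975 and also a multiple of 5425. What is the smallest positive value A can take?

gcd first: 5425 = 1·2975 + 2450; 2975 = 1·2450 + 525; 2450 = 4·525 + 350; 525 = 1·350 + 175; 350 = 2·175 + 0 → gcd = 175
lcm = 2975·5425/gcd = 16139375/175 = 92225

92225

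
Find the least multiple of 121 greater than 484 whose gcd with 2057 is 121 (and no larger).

605

gcd(m, 2057) = 121 forces 121 | m; write m = 121s. Then gcd(121s, 121·17) = 121·gcd(s, 17), so need gcd(s, 17) = 1.
121s > 484 gives s ≥ 5. The least s ≥ 5 coprime to 17 is 5, so m = 121·5 = 605.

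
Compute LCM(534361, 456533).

gcd first: 534361 = 1·456533 + 77828; 456533 = 5·77828 + 67393; 77828 = 1·67393 + 10435; 67393 = 6·10435 + 4783; 10435 = 2·4783 + 869; 4783 = 5·869 + 438; 869 = 1·438 + 431; 438 = 1·431 + 7; 431 = 61·7 + 4; 7 = 1·4 + 3; 4 = 1·3 + 1; 3 = 3·1 + 0 → gcd = 1
lcm = 534361·456533/gcd = 243953430413/1 = 243953430413

243953430413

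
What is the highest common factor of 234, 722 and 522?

gcd(234, 722): 722 = 3·234 + 20; 234 = 11·20 + 14; 20 = 1·14 + 6; 14 = 2·6 + 2; 6 = 3·2 + 0 → 2
gcd(2, 522): 522 = 261·2 + 0 → 2

2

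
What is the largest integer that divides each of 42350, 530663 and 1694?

7

gcd(42350, 530663): 530663 = 12·42350 + 22463; 42350 = 1·22463 + 19887; 22463 = 1·19887 + 2576; 19887 = 7·2576 + 1855; 2576 = 1·1855 + 721; 1855 = 2·721 + 413; 721 = 1·413 + 308; 413 = 1·308 + 105; 308 = 2·105 + 98; 105 = 1·98 + 7; 98 = 14·7 + 0 → 7
gcd(7, 1694): 1694 = 242·7 + 0 → 7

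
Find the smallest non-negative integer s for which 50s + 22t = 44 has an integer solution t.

gcd(50, 22) = 2 (Euclid: 50 = 2·22 + 6; 22 = 3·6 + 4; 6 = 1·4 + 2; 4 = 2·2 + 0), and 2 | 44.
Extended Euclid: 50·(4) + 22·(-9) = 2. Scale by 22: s₀ = 88.
General solution s = s₀ + 11k; reducing mod 11 gives s = 0 (and t = 2).

0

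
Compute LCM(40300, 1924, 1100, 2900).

lcm(40300, 1924) = 40300·1924/gcd = 77537200/52 = 1491100
lcm(1491100, 1100) = 1491100·1100/gcd = 1640210000/100 = 16402100
lcm(16402100, 2900) = 16402100·2900/gcd = 47566090000/100 = 475660900

475660900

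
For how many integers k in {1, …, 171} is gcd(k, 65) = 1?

126

Prime factors of 65: 5, 13. Count integers ≤ 171 divisible by none of them.
By inclusion–exclusion: 171 − ⌊171/5⌋ − ⌊171/13⌋ + ⌊171/65⌋ = 126.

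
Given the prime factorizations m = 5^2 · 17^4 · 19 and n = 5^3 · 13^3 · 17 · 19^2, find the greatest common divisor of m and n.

8075

min exponent per shared prime: 5^2 · 17 · 19 = 8075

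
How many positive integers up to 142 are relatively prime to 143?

Prime factors of 143: 11, 13. Count integers ≤ 142 divisible by none of them.
By inclusion–exclusion: 142 − ⌊142/11⌋ − ⌊142/13⌋ + ⌊142/143⌋ = 120.

120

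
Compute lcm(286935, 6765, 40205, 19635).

60198102195

286935 = 3 · 5 · 11 · 37 · 47; 6765 = 3 · 5 · 11 · 41; 40205 = 5 · 11 · 17 · 43; 19635 = 3 · 5 · 7 · 11 · 17
lcm takes max exponent of each prime: 3 · 5 · 7 · 11 · 17 · 37 · 41 · 43 · 47 = 60198102195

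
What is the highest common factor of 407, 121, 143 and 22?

gcd(407, 121): 407 = 3·121 + 44; 121 = 2·44 + 33; 44 = 1·33 + 11; 33 = 3·11 + 0 → 11
gcd(11, 143): 143 = 13·11 + 0 → 11
gcd(11, 22): 22 = 2·11 + 0 → 11

11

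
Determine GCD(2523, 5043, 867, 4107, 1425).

2523 = 3 · 29²; 5043 = 3 · 41²; 867 = 3 · 17²; 4107 = 3 · 37²; 1425 = 3 · 5² · 19
gcd takes min exponent of each prime: 3 = 3

3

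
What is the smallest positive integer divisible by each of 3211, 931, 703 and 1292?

395864924

3211 = 13² · 19; 931 = 7² · 19; 703 = 19 · 37; 1292 = 2² · 17 · 19
lcm takes max exponent of each prime: 2² · 7² · 13² · 17 · 19 · 37 = 395864924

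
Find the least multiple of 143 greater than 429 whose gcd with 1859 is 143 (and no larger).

572

gcd(k, 1859) = 143 forces 143 | k; write k = 143s. Then gcd(143s, 143·13) = 143·gcd(s, 13), so need gcd(s, 13) = 1.
143s > 429 gives s ≥ 4. The least s ≥ 4 coprime to 13 is 4, so k = 143·4 = 572.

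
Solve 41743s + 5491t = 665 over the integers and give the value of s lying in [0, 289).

gcd(41743, 5491) = 19 (Euclid: 41743 = 7·5491 + 3306; 5491 = 1·3306 + 2185; 3306 = 1·2185 + 1121; 2185 = 1·1121 + 1064; 1121 = 1·1064 + 57; 1064 = 18·57 + 38; 57 = 1·38 + 19; 38 = 2·19 + 0), and 19 | 665.
Extended Euclid: 41743·(98) + 5491·(-745) = 19. Scale by 35: s₀ = 3430.
General solution s = s₀ + 289k; reducing mod 289 gives s = 251 (and t = -1908).

251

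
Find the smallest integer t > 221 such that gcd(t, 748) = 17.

255

Multiples of 17 above 221: 17·14, 17·15, … . Need the cofactor coprime to 748/17 = 44.
Checking s = 14, 15, … the first with gcd(s, 44) = 1 is s = 15, giving 255.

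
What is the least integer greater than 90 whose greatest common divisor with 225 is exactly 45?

135

Multiples of 45 above 90: 45·3, 45·4, … . Need the cofactor coprime to 225/45 = 5.
Checking s = 3, 4, … the first with gcd(s, 5) = 1 is s = 3, giving 135.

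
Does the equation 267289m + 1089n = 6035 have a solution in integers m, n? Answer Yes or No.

No

gcd(267289, 1089): 267289 = 245·1089 + 484; 1089 = 2·484 + 121; 484 = 4·121 + 0 → 121
121 does not divide 6035, so a solution does not exist.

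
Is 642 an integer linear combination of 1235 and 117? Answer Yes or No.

No

gcd(1235, 117): 1235 = 10·117 + 65; 117 = 1·65 + 52; 65 = 1·52 + 13; 52 = 4·13 + 0 → 13
13 does not divide 642, so a solution does not exist.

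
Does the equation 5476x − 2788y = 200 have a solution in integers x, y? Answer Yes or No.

gcd(5476, 2788): 5476 = 1·2788 + 2688; 2788 = 1·2688 + 100; 2688 = 26·100 + 88; 100 = 1·88 + 12; 88 = 7·12 + 4; 12 = 3·4 + 0 → 4
4 divides 200, so a solution exists.

Yes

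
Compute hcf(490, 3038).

98

Euclid: 3038 = 6·490 + 98; 490 = 5·98 + 0. Last nonzero remainder: 98.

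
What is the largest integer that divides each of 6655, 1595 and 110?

55

6655 = 5 · 11³; 1595 = 5 · 11 · 29; 110 = 2 · 5 · 11
gcd takes min exponent of each prime: 5 · 11 = 55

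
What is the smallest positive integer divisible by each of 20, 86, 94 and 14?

lcm(20, 86) = 20·86/gcd = 1720/2 = 860
lcm(860, 94) = 860·94/gcd = 80840/2 = 40420
lcm(40420, 14) = 40420·14/gcd = 565880/2 = 282940

282940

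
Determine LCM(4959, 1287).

4959 = 3² · 19 · 29; 1287 = 3² · 11 · 13
max exponents: 3² · 11 · 13 · 19 · 29 = 709137

709137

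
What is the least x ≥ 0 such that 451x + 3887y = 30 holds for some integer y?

3301

Euclid: 3887 = 8·451 + 279; 451 = 1·279 + 172; 279 = 1·172 + 107; 172 = 1·107 + 65; 107 = 1·65 + 42; 65 = 1·42 + 23; 42 = 1·23 + 19; 23 = 1·19 + 4; 19 = 4·4 + 3; 4 = 1·3 + 1; 3 = 3·1 + 0 → gcd = 1; 30 = 1·30.
Back-substitution yields 451·(1017) + 3887·(-118) = 1, so one solution is x = 1017·30 = 30510, y = -118·30 = -3540.
Solutions in x differ by 3887/1 = 3887; the one in [0, 3887) is 30510 mod 3887 = 3301.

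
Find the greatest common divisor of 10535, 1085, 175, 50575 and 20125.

10535 = 5 · 7² · 43; 1085 = 5 · 7 · 31; 175 = 5² · 7; 50575 = 5² · 7 · 17²; 20125 = 5³ · 7 · 23
gcd takes min exponent of each prime: 5 · 7 = 35

35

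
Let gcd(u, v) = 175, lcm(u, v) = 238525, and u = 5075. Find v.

u·v = gcd·lcm = 175·238525 = 41741875, so v = 41741875/5075 = 8225.

8225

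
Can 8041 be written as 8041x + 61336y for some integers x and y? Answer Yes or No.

gcd(8041, 61336): 61336 = 7·8041 + 5049; 8041 = 1·5049 + 2992; 5049 = 1·2992 + 2057; 2992 = 1·2057 + 935; 2057 = 2·935 + 187; 935 = 5·187 + 0 → 187
187 divides 8041, so a solution exists.

Yes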